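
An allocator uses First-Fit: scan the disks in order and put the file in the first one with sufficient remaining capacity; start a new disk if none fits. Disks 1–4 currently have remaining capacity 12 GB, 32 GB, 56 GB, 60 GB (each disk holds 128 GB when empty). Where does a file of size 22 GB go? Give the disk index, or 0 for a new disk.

Disks with room: disk 2 (32 GB), disk 3 (56 GB), disk 4 (60 GB).
The first with room is disk 2.

2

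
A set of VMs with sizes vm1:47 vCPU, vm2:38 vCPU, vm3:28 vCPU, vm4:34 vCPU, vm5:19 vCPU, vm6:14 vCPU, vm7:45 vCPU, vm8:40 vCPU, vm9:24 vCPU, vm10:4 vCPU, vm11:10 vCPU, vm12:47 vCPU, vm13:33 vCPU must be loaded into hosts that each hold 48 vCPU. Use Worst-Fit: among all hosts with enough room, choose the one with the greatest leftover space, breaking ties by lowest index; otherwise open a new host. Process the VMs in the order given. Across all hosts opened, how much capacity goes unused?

vm1 (47 vCPU) → host 1 (remaining 1 vCPU)
vm2 (38 vCPU) → host 2 (remaining 10 vCPU)
vm3 (28 vCPU) → host 3 (remaining 20 vCPU)
vm4 (34 vCPU) → host 4 (remaining 14 vCPU)
vm5 (19 vCPU) → host 3 (remaining 1 vCPU)
vm6 (14 vCPU) → host 4 (remaining 0 vCPU)
vm7 (45 vCPU) → host 5 (remaining 3 vCPU)
vm8 (40 vCPU) → host 6 (remaining 8 vCPU)
vm9 (24 vCPU) → host 7 (remaining 24 vCPU)
vm10 (4 vCPU) → host 7 (remaining 20 vCPU)
vm11 (10 vCPU) → host 7 (remaining 10 vCPU)
vm12 (47 vCPU) → host 8 (remaining 1 vCPU)
vm13 (33 vCPU) → host 9 (remaining 15 vCPU)
9 hosts × 48 vCPU = 432 vCPU; used 383 vCPU; unused 49 vCPU.

49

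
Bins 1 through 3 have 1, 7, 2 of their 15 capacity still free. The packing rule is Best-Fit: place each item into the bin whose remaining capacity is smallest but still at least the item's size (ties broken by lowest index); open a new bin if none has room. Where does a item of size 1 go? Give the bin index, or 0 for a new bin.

1

Bins with room: bin 1 (1), bin 2 (7), bin 3 (2).
Tightest fit is bin 1 with 1 free.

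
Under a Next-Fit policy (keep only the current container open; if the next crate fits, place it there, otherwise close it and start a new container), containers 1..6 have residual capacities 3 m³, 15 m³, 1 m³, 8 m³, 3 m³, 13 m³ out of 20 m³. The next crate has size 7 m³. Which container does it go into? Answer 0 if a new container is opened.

6

Next-Fit only looks at container 6, which has 13 m³ free.
7 m³ fits there.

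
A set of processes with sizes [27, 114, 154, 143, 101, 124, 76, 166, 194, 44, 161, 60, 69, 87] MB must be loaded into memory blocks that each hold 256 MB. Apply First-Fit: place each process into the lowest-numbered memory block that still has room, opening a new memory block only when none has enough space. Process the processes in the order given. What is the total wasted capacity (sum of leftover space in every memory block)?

272

27 MB → memory block 1 (remaining 229 MB)
114 MB → memory block 1 (remaining 115 MB)
154 MB → memory block 2 (remaining 102 MB)
143 MB → memory block 3 (remaining 113 MB)
101 MB → memory block 1 (remaining 14 MB)
124 MB → memory block 4 (remaining 132 MB)
76 MB → memory block 2 (remaining 26 MB)
166 MB → memory block 5 (remaining 90 MB)
194 MB → memory block 6 (remaining 62 MB)
44 MB → memory block 3 (remaining 69 MB)
161 MB → memory block 7 (remaining 95 MB)
60 MB → memory block 3 (remaining 9 MB)
69 MB → memory block 4 (remaining 63 MB)
87 MB → memory block 5 (remaining 3 MB)
7 memory blocks × 256 MB = 1792 MB; used 1520 MB; unused 272 MB.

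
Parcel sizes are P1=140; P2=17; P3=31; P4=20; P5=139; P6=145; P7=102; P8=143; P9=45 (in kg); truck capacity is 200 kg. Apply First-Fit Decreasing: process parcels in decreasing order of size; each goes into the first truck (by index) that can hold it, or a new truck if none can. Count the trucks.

5 trucks

Sorted descending: 145, 143, 140, 139, 102, 45, 31, 20, 17.
Put 145 kg in truck 1; 55 kg remain.
Put 143 kg in truck 2; 57 kg remain.
Put 140 kg in truck 3; 60 kg remain.
Put 139 kg in truck 4; 61 kg remain.
Put 102 kg in truck 5; 98 kg remain.
Put 45 kg in truck 1; 10 kg remain.
Put 31 kg in truck 2; 26 kg remain.
Put 20 kg in truck 2; 6 kg remain.
Put 17 kg in truck 3; 43 kg remain.
Final trucks: [145,45] [143,31,20] [140,17] [139] [102].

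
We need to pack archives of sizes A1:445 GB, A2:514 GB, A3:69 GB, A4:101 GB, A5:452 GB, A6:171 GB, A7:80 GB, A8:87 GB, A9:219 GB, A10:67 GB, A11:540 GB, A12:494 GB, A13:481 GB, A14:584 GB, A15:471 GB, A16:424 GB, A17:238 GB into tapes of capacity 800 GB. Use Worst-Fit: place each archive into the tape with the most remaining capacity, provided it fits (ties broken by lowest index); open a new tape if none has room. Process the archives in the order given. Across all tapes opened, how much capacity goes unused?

Put A1 (445 GB) in tape 1; 355 GB remain.
Put A2 (514 GB) in tape 2; 286 GB remain.
Put A3 (69 GB) in tape 1; 286 GB remain.
Put A4 (101 GB) in tape 1; 185 GB remain.
Put A5 (452 GB) in tape 3; 348 GB remain.
Put A6 (171 GB) in tape 3; 177 GB remain.
Put A7 (80 GB) in tape 2; 206 GB remain.
Put A8 (87 GB) in tape 2; 119 GB remain.
Put A9 (219 GB) in tape 4; 581 GB remain.
Put A10 (67 GB) in tape 4; 514 GB remain.
Put A11 (540 GB) in tape 5; 260 GB remain.
Put A12 (494 GB) in tape 4; 20 GB remain.
Put A13 (481 GB) in tape 6; 319 GB remain.
Put A14 (584 GB) in tape 7; 216 GB remain.
Put A15 (471 GB) in tape 8; 329 GB remain.
Put A16 (424 GB) in tape 9; 376 GB remain.
Put A17 (238 GB) in tape 9; 138 GB remain.
9 tapes × 800 GB = 7200 GB; used 5437 GB; unused 1763 GB.

1763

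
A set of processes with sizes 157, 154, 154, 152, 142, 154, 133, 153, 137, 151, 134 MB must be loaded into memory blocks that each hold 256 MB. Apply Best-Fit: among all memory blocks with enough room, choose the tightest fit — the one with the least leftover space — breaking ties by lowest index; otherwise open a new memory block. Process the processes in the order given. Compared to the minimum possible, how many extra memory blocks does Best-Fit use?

Best-Fit: [157] [154] [154] [152] [142] [154] [133] [153] [137] [151] [134] → 11 memory blocks.
11 processes exceed 128 MB (half the capacity), and no two of those can share a memory block, so at least 11 memory blocks are needed.
So 11 is already optimal.

0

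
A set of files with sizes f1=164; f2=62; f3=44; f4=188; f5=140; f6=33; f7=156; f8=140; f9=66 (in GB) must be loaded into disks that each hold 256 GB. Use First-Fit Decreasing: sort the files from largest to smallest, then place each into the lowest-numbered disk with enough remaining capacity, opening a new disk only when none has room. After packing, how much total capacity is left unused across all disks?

287

Sorted descending: 188, 164, 156, 140, 140, 66, 62, 44, 33.
Put 188 GB in disk 1; 68 GB remain.
Put 164 GB in disk 2; 92 GB remain.
Put 156 GB in disk 3; 100 GB remain.
Put 140 GB in disk 4; 116 GB remain.
Put 140 GB in disk 5; 116 GB remain.
Put 66 GB in disk 1; 2 GB remain.
Put 62 GB in disk 2; 30 GB remain.
Put 44 GB in disk 3; 56 GB remain.
Put 33 GB in disk 3; 23 GB remain.
5 disks × 256 GB = 1280 GB; used 993 GB; unused 287 GB.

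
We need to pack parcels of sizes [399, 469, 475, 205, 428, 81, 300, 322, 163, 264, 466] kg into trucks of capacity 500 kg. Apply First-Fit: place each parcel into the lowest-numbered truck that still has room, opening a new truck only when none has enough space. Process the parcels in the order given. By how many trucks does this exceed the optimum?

First-Fit: [399,81] [469] [475] [205,163] [428] [300] [322] [264] [466] → 9 trucks.
Total size 3572 kg; any packing needs at least ⌈3572/500⌉ = 8 trucks.
An optimal packing achieves that bound: [475] [469] [466] [428] [399,81] [322,163] [300] [264,205] → 8 trucks.
Excess: 9 − 8 = 1.

1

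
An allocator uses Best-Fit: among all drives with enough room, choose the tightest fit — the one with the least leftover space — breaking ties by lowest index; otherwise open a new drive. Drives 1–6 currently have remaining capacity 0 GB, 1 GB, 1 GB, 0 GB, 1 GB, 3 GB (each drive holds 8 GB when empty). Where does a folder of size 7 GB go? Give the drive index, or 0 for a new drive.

0

No drive has ≥ 7 GB free, so a new drive is opened.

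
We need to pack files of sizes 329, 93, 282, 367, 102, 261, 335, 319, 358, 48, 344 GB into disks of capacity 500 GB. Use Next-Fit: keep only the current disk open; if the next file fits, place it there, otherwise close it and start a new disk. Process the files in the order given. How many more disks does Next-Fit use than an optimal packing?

Next-Fit: [329,93] [282] [367,102] [261] [335] [319] [358,48] [344] → 8 disks.
8 files exceed 250 GB (half the capacity), and no two of those can share a disk, so at least 8 disks are needed.
So 8 is already optimal.

0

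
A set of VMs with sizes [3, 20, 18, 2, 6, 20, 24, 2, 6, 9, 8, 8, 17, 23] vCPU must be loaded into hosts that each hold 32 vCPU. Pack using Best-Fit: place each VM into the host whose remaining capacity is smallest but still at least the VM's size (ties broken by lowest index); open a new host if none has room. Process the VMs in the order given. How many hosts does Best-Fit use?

6

Put 3 vCPU in host 1; 29 vCPU remain.
Put 20 vCPU in host 1; 9 vCPU remain.
Put 18 vCPU in host 2; 14 vCPU remain.
Put 2 vCPU in host 1; 7 vCPU remain.
Put 6 vCPU in host 1; 1 vCPU remain.
Put 20 vCPU in host 3; 12 vCPU remain.
Put 24 vCPU in host 4; 8 vCPU remain.
Put 2 vCPU in host 4; 6 vCPU remain.
Put 6 vCPU in host 4; 0 vCPU remain.
Put 9 vCPU in host 3; 3 vCPU remain.
Put 8 vCPU in host 2; 6 vCPU remain.
Put 8 vCPU in host 5; 24 vCPU remain.
Put 17 vCPU in host 5; 7 vCPU remain.
Put 23 vCPU in host 6; 9 vCPU remain.
Final hosts: [3,20,2,6] [18,8] [20,9] [24,2,6] [8,17] [23].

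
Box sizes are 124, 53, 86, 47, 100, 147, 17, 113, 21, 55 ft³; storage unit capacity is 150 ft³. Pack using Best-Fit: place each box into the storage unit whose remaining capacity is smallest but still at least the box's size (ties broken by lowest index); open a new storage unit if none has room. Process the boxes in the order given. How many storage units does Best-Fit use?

Put 124 ft³ in storage unit 1; 26 ft³ remain.
Put 53 ft³ in storage unit 2; 97 ft³ remain.
Put 86 ft³ in storage unit 2; 11 ft³ remain.
Put 47 ft³ in storage unit 3; 103 ft³ remain.
Put 100 ft³ in storage unit 3; 3 ft³ remain.
Put 147 ft³ in storage unit 4; 3 ft³ remain.
Put 17 ft³ in storage unit 1; 9 ft³ remain.
Put 113 ft³ in storage unit 5; 37 ft³ remain.
Put 21 ft³ in storage unit 5; 16 ft³ remain.
Put 55 ft³ in storage unit 6; 95 ft³ remain.
Final storage units: [124,17] [53,86] [47,100] [147] [113,21] [55].

6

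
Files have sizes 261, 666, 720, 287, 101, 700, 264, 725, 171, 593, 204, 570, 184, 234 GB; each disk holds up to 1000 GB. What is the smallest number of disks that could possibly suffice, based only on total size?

Total size = 261 + 666 + 720 + 287 + 101 + 700 + 264 + 725 + 171 + 593 + 204 + 570 + 184 + 234 = 5680 GB.
⌈5680 / 1000⌉ = 6.

6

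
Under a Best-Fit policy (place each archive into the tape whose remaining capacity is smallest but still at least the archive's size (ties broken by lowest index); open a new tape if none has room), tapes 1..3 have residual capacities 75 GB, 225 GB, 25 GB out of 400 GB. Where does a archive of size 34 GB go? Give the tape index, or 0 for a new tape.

Tapes with room: tape 1 (75 GB), tape 2 (225 GB).
Tightest fit is tape 1 with 75 GB free.

1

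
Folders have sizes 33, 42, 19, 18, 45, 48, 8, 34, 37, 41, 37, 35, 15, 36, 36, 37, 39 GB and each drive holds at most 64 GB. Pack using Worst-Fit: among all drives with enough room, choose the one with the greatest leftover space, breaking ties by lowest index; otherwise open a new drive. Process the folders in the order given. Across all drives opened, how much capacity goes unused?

272

drive 1: place 33 GB, 31 GB left
drive 2: place 42 GB, 22 GB left
drive 1: place 19 GB, 12 GB left
drive 2: place 18 GB, 4 GB left
drive 3: place 45 GB, 19 GB left
drive 4: place 48 GB, 16 GB left
drive 3: place 8 GB, 11 GB left
drive 5: place 34 GB, 30 GB left
drive 6: place 37 GB, 27 GB left
drive 7: place 41 GB, 23 GB left
drive 8: place 37 GB, 27 GB left
drive 9: place 35 GB, 29 GB left
drive 5: place 15 GB, 15 GB left
drive 10: place 36 GB, 28 GB left
drive 11: place 36 GB, 28 GB left
drive 12: place 37 GB, 27 GB left
drive 13: place 39 GB, 25 GB left
13 drives × 64 GB = 832 GB; used 560 GB; unused 272 GB.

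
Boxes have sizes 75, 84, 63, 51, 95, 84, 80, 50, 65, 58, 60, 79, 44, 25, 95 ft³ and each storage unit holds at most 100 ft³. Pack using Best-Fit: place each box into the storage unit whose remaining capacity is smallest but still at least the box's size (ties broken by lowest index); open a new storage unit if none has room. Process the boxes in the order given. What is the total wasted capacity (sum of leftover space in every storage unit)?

292

storage unit 1: place 75 ft³, 25 ft³ left
storage unit 2: place 84 ft³, 16 ft³ left
storage unit 3: place 63 ft³, 37 ft³ left
storage unit 4: place 51 ft³, 49 ft³ left
storage unit 5: place 95 ft³, 5 ft³ left
storage unit 6: place 84 ft³, 16 ft³ left
storage unit 7: place 80 ft³, 20 ft³ left
storage unit 8: place 50 ft³, 50 ft³ left
storage unit 9: place 65 ft³, 35 ft³ left
storage unit 10: place 58 ft³, 42 ft³ left
storage unit 11: place 60 ft³, 40 ft³ left
storage unit 12: place 79 ft³, 21 ft³ left
storage unit 4: place 44 ft³, 5 ft³ left
storage unit 1: place 25 ft³, 0 ft³ left
storage unit 13: place 95 ft³, 5 ft³ left
13 storage units × 100 ft³ = 1300 ft³; used 1008 ft³; unused 292 ft³.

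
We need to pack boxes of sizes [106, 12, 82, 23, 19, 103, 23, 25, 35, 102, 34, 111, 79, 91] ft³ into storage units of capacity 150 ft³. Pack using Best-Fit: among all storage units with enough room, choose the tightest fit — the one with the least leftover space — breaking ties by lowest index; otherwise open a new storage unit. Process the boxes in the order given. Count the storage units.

106 ft³ → storage unit 1 (remaining 44 ft³)
12 ft³ → storage unit 1 (remaining 32 ft³)
82 ft³ → storage unit 2 (remaining 68 ft³)
23 ft³ → storage unit 1 (remaining 9 ft³)
19 ft³ → storage unit 2 (remaining 49 ft³)
103 ft³ → storage unit 3 (remaining 47 ft³)
23 ft³ → storage unit 3 (remaining 24 ft³)
25 ft³ → storage unit 2 (remaining 24 ft³)
35 ft³ → storage unit 4 (remaining 115 ft³)
102 ft³ → storage unit 4 (remaining 13 ft³)
34 ft³ → storage unit 5 (remaining 116 ft³)
111 ft³ → storage unit 5 (remaining 5 ft³)
79 ft³ → storage unit 6 (remaining 71 ft³)
91 ft³ → storage unit 7 (remaining 59 ft³)
Final storage units: [106,12,23] [82,19,25] [103,23] [35,102] [34,111] [79] [91].

7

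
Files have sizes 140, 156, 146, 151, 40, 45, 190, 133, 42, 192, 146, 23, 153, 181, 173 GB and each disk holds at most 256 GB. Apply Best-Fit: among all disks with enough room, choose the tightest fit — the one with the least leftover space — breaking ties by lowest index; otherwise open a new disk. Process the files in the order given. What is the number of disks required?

disk 1: place 140 GB, 116 GB left
disk 2: place 156 GB, 100 GB left
disk 3: place 146 GB, 110 GB left
disk 4: place 151 GB, 105 GB left
disk 2: place 40 GB, 60 GB left
disk 2: place 45 GB, 15 GB left
disk 5: place 190 GB, 66 GB left
disk 6: place 133 GB, 123 GB left
disk 5: place 42 GB, 24 GB left
disk 7: place 192 GB, 64 GB left
disk 8: place 146 GB, 110 GB left
disk 5: place 23 GB, 1 GB left
disk 9: place 153 GB, 103 GB left
disk 10: place 181 GB, 75 GB left
disk 11: place 173 GB, 83 GB left

11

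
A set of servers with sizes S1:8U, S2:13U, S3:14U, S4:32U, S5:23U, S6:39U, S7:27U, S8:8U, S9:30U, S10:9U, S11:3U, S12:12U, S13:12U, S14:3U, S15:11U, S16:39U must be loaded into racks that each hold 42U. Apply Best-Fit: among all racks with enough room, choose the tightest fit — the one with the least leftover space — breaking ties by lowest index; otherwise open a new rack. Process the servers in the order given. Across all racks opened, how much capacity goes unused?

53

S1 (8U) → rack 1 (remaining 34U)
S2 (13U) → rack 1 (remaining 21U)
S3 (14U) → rack 1 (remaining 7U)
S4 (32U) → rack 2 (remaining 10U)
S5 (23U) → rack 3 (remaining 19U)
S6 (39U) → rack 4 (remaining 3U)
S7 (27U) → rack 5 (remaining 15U)
S8 (8U) → rack 2 (remaining 2U)
S9 (30U) → rack 6 (remaining 12U)
S10 (9U) → rack 6 (remaining 3U)
S11 (3U) → rack 4 (remaining 0U)
S12 (12U) → rack 5 (remaining 3U)
S13 (12U) → rack 3 (remaining 7U)
S14 (3U) → rack 5 (remaining 0U)
S15 (11U) → rack 7 (remaining 31U)
S16 (39U) → rack 8 (remaining 3U)
8 racks × 42U = 336U; used 283U; unused 53U.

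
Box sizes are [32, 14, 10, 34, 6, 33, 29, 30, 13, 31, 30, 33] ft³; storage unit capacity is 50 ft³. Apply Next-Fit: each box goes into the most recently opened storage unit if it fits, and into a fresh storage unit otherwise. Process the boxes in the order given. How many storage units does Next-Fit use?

8

storage unit 1: place 32 ft³, 18 ft³ left
storage unit 1: place 14 ft³, 4 ft³ left
storage unit 2: place 10 ft³, 40 ft³ left
storage unit 2: place 34 ft³, 6 ft³ left
storage unit 2: place 6 ft³, 0 ft³ left
storage unit 3: place 33 ft³, 17 ft³ left
storage unit 4: place 29 ft³, 21 ft³ left
storage unit 5: place 30 ft³, 20 ft³ left
storage unit 5: place 13 ft³, 7 ft³ left
storage unit 6: place 31 ft³, 19 ft³ left
storage unit 7: place 30 ft³, 20 ft³ left
storage unit 8: place 33 ft³, 17 ft³ left
Final storage units: [32,14] [10,34,6] [33] [29] [30,13] [31] [30] [33].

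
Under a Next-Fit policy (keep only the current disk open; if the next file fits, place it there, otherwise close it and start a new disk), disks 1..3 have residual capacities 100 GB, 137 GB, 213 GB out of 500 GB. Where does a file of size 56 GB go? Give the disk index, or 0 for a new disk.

Next-Fit only looks at disk 3, which has 213 GB free.
56 GB fits there.

3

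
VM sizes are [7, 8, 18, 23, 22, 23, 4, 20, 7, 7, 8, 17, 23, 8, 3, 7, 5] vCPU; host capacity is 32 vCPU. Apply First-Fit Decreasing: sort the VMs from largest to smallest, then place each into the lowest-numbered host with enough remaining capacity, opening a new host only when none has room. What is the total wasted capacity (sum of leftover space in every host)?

14

Sorted descending: 23, 23, 23, 22, 20, 18, 17, 8, 8, 8, 7, 7, 7, 7, 5, 4, 3.
23 vCPU → host 1 (remaining 9 vCPU)
23 vCPU → host 2 (remaining 9 vCPU)
23 vCPU → host 3 (remaining 9 vCPU)
22 vCPU → host 4 (remaining 10 vCPU)
20 vCPU → host 5 (remaining 12 vCPU)
18 vCPU → host 6 (remaining 14 vCPU)
17 vCPU → host 7 (remaining 15 vCPU)
8 vCPU → host 1 (remaining 1 vCPU)
8 vCPU → host 2 (remaining 1 vCPU)
8 vCPU → host 3 (remaining 1 vCPU)
7 vCPU → host 4 (remaining 3 vCPU)
7 vCPU → host 5 (remaining 5 vCPU)
7 vCPU → host 6 (remaining 7 vCPU)
7 vCPU → host 6 (remaining 0 vCPU)
5 vCPU → host 5 (remaining 0 vCPU)
4 vCPU → host 7 (remaining 11 vCPU)
3 vCPU → host 4 (remaining 0 vCPU)
7 hosts × 32 vCPU = 224 vCPU; used 210 vCPU; unused 14 vCPU.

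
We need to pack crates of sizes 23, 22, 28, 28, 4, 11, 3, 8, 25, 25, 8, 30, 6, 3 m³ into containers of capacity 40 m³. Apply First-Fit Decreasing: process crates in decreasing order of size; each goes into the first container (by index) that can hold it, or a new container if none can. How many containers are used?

7

Sorted descending: 30, 28, 28, 25, 25, 23, 22, 11, 8, 8, 6, 4, 3, 3.
container 1: place 30 m³, 10 m³ left
container 2: place 28 m³, 12 m³ left
container 3: place 28 m³, 12 m³ left
container 4: place 25 m³, 15 m³ left
container 5: place 25 m³, 15 m³ left
container 6: place 23 m³, 17 m³ left
container 7: place 22 m³, 18 m³ left
container 2: place 11 m³, 1 m³ left
container 1: place 8 m³, 2 m³ left
container 3: place 8 m³, 4 m³ left
container 4: place 6 m³, 9 m³ left
container 3: place 4 m³, 0 m³ left
container 4: place 3 m³, 6 m³ left
container 4: place 3 m³, 3 m³ left
Final containers: [30,8] [28,11] [28,8,4] [25,6,3,3] [25] [23] [22].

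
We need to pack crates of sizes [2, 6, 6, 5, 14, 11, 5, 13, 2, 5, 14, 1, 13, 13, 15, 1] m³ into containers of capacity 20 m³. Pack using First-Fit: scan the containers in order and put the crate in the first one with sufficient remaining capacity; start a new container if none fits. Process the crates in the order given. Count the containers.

container 1: place 2 m³, 18 m³ left
container 1: place 6 m³, 12 m³ left
container 1: place 6 m³, 6 m³ left
container 1: place 5 m³, 1 m³ left
container 2: place 14 m³, 6 m³ left
container 3: place 11 m³, 9 m³ left
container 2: place 5 m³, 1 m³ left
container 4: place 13 m³, 7 m³ left
container 3: place 2 m³, 7 m³ left
container 3: place 5 m³, 2 m³ left
container 5: place 14 m³, 6 m³ left
container 1: place 1 m³, 0 m³ left
container 6: place 13 m³, 7 m³ left
container 7: place 13 m³, 7 m³ left
container 8: place 15 m³, 5 m³ left
container 2: place 1 m³, 0 m³ left

8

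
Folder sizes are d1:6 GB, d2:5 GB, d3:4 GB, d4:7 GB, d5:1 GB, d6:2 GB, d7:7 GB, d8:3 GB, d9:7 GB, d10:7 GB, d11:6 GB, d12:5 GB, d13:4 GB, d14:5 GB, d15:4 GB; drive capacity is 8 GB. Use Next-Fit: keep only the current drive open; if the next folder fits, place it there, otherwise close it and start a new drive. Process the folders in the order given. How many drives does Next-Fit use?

drive 1: place d1 (6 GB), 2 GB left
drive 2: place d2 (5 GB), 3 GB left
drive 3: place d3 (4 GB), 4 GB left
drive 4: place d4 (7 GB), 1 GB left
drive 4: place d5 (1 GB), 0 GB left
drive 5: place d6 (2 GB), 6 GB left
drive 6: place d7 (7 GB), 1 GB left
drive 7: place d8 (3 GB), 5 GB left
drive 8: place d9 (7 GB), 1 GB left
drive 9: place d10 (7 GB), 1 GB left
drive 10: place d11 (6 GB), 2 GB left
drive 11: place d12 (5 GB), 3 GB left
drive 12: place d13 (4 GB), 4 GB left
drive 13: place d14 (5 GB), 3 GB left
drive 14: place d15 (4 GB), 4 GB left
Final drives: [6] [5] [4] [7,1] [2] [7] [3] [7] [7] [6] [5] [4] [5] [4].

14 drives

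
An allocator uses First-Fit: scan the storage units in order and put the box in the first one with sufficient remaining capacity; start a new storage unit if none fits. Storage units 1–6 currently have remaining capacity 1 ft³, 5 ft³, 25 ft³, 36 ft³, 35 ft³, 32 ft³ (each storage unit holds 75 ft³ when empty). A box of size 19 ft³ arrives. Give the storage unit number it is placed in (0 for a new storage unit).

Storage units with room: storage unit 3 (25 ft³), storage unit 4 (36 ft³), storage unit 5 (35 ft³), storage unit 6 (32 ft³).
The first with room is storage unit 3.

3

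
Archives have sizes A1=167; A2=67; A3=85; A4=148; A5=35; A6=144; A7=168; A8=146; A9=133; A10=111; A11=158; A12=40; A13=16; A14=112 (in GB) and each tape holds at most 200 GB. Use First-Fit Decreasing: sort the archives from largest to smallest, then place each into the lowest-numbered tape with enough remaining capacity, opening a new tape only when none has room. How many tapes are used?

9 tapes

Sorted descending: 168, 167, 158, 148, 146, 144, 133, 112, 111, 85, 67, 40, 35, 16.
168 GB → tape 1 (remaining 32 GB)
167 GB → tape 2 (remaining 33 GB)
158 GB → tape 3 (remaining 42 GB)
148 GB → tape 4 (remaining 52 GB)
146 GB → tape 5 (remaining 54 GB)
144 GB → tape 6 (remaining 56 GB)
133 GB → tape 7 (remaining 67 GB)
112 GB → tape 8 (remaining 88 GB)
111 GB → tape 9 (remaining 89 GB)
85 GB → tape 8 (remaining 3 GB)
67 GB → tape 7 (remaining 0 GB)
40 GB → tape 3 (remaining 2 GB)
35 GB → tape 4 (remaining 17 GB)
16 GB → tape 1 (remaining 16 GB)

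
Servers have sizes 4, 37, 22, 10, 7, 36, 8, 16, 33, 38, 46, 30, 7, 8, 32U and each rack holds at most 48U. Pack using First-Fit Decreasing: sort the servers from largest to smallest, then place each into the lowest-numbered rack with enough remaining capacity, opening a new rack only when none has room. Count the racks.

Sorted descending: 46, 38, 37, 36, 33, 32, 30, 22, 16, 10, 8, 8, 7, 7, 4.
Put 46U in rack 1; 2U remain.
Put 38U in rack 2; 10U remain.
Put 37U in rack 3; 11U remain.
Put 36U in rack 4; 12U remain.
Put 33U in rack 5; 15U remain.
Put 32U in rack 6; 16U remain.
Put 30U in rack 7; 18U remain.
Put 22U in rack 8; 26U remain.
Put 16U in rack 6; 0U remain.
Put 10U in rack 2; 0U remain.
Put 8U in rack 3; 3U remain.
Put 8U in rack 4; 4U remain.
Put 7U in rack 5; 8U remain.
Put 7U in rack 5; 1U remain.
Put 4U in rack 4; 0U remain.

8 racks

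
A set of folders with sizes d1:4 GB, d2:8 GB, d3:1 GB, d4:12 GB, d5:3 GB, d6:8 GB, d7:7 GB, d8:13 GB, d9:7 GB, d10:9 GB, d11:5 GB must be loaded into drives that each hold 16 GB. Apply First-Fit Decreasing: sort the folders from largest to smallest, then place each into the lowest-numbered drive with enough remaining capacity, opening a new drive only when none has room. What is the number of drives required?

5 drives

Sorted descending: 13, 12, 9, 8, 8, 7, 7, 5, 4, 3, 1.
13 GB → drive 1 (remaining 3 GB)
12 GB → drive 2 (remaining 4 GB)
9 GB → drive 3 (remaining 7 GB)
8 GB → drive 4 (remaining 8 GB)
8 GB → drive 4 (remaining 0 GB)
7 GB → drive 3 (remaining 0 GB)
7 GB → drive 5 (remaining 9 GB)
5 GB → drive 5 (remaining 4 GB)
4 GB → drive 2 (remaining 0 GB)
3 GB → drive 1 (remaining 0 GB)
1 GB → drive 5 (remaining 3 GB)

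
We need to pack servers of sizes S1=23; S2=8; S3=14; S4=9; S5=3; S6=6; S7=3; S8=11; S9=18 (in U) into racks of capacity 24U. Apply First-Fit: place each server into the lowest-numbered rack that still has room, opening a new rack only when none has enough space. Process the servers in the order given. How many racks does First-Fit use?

5 racks

Put S1 (23U) in rack 1; 1U remain.
Put S2 (8U) in rack 2; 16U remain.
Put S3 (14U) in rack 2; 2U remain.
Put S4 (9U) in rack 3; 15U remain.
Put S5 (3U) in rack 3; 12U remain.
Put S6 (6U) in rack 3; 6U remain.
Put S7 (3U) in rack 3; 3U remain.
Put S8 (11U) in rack 4; 13U remain.
Put S9 (18U) in rack 5; 6U remain.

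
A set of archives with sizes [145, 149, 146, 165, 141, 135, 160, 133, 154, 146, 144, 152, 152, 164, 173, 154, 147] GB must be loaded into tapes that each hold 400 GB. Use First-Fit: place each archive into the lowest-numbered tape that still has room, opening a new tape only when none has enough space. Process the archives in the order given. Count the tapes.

9

Put 145 GB in tape 1; 255 GB remain.
Put 149 GB in tape 1; 106 GB remain.
Put 146 GB in tape 2; 254 GB remain.
Put 165 GB in tape 2; 89 GB remain.
Put 141 GB in tape 3; 259 GB remain.
Put 135 GB in tape 3; 124 GB remain.
Put 160 GB in tape 4; 240 GB remain.
Put 133 GB in tape 4; 107 GB remain.
Put 154 GB in tape 5; 246 GB remain.
Put 146 GB in tape 5; 100 GB remain.
Put 144 GB in tape 6; 256 GB remain.
Put 152 GB in tape 6; 104 GB remain.
Put 152 GB in tape 7; 248 GB remain.
Put 164 GB in tape 7; 84 GB remain.
Put 173 GB in tape 8; 227 GB remain.
Put 154 GB in tape 8; 73 GB remain.
Put 147 GB in tape 9; 253 GB remain.
Final tapes: [145,149] [146,165] [141,135] [160,133] [154,146] [144,152] [152,164] [173,154] [147].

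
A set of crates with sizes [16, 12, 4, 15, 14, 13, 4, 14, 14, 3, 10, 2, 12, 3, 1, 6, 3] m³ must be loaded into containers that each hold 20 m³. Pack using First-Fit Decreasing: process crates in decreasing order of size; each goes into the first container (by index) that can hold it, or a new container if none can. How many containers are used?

9 containers

Sorted descending: 16, 15, 14, 14, 14, 13, 12, 12, 10, 6, 4, 4, 3, 3, 3, 2, 1.
Put 16 m³ in container 1; 4 m³ remain.
Put 15 m³ in container 2; 5 m³ remain.
Put 14 m³ in container 3; 6 m³ remain.
Put 14 m³ in container 4; 6 m³ remain.
Put 14 m³ in container 5; 6 m³ remain.
Put 13 m³ in container 6; 7 m³ remain.
Put 12 m³ in container 7; 8 m³ remain.
Put 12 m³ in container 8; 8 m³ remain.
Put 10 m³ in container 9; 10 m³ remain.
Put 6 m³ in container 3; 0 m³ remain.
Put 4 m³ in container 1; 0 m³ remain.
Put 4 m³ in container 2; 1 m³ remain.
Put 3 m³ in container 4; 3 m³ remain.
Put 3 m³ in container 4; 0 m³ remain.
Put 3 m³ in container 5; 3 m³ remain.
Put 2 m³ in container 5; 1 m³ remain.
Put 1 m³ in container 2; 0 m³ remain.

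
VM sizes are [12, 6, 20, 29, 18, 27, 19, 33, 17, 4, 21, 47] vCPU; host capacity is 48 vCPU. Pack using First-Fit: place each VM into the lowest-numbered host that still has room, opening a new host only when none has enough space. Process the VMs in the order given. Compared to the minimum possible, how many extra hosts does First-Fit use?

0

First-Fit: [12,6,20,4] [29,18] [27,19] [33] [17,21] [47] → 6 hosts.
Total size 253 vCPU; any packing needs at least ⌈253/48⌉ = 6 hosts.
So 6 is already optimal.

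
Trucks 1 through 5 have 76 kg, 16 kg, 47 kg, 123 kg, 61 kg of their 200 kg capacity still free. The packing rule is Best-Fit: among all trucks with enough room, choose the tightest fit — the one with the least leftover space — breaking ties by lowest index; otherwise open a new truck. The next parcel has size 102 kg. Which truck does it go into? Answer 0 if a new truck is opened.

Trucks with room: truck 4 (123 kg).
Tightest fit is truck 4 with 123 kg free.

4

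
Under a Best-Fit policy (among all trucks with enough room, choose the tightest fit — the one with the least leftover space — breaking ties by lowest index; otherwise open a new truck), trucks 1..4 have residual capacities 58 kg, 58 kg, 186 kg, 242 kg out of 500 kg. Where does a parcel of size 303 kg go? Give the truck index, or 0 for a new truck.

No truck has ≥ 303 kg free, so a new truck is opened.

0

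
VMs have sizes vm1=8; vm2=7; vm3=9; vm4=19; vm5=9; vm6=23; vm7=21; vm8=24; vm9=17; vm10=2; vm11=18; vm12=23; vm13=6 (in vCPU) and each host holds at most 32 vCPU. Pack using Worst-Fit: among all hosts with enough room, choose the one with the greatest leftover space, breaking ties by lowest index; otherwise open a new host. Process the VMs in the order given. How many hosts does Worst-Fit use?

8 hosts

host 1: place vm1 (8 vCPU), 24 vCPU left
host 1: place vm2 (7 vCPU), 17 vCPU left
host 1: place vm3 (9 vCPU), 8 vCPU left
host 2: place vm4 (19 vCPU), 13 vCPU left
host 2: place vm5 (9 vCPU), 4 vCPU left
host 3: place vm6 (23 vCPU), 9 vCPU left
host 4: place vm7 (21 vCPU), 11 vCPU left
host 5: place vm8 (24 vCPU), 8 vCPU left
host 6: place vm9 (17 vCPU), 15 vCPU left
host 6: place vm10 (2 vCPU), 13 vCPU left
host 7: place vm11 (18 vCPU), 14 vCPU left
host 8: place vm12 (23 vCPU), 9 vCPU left
host 7: place vm13 (6 vCPU), 8 vCPU left
Final hosts: [8,7,9] [19,9] [23] [21] [24] [17,2] [18,6] [23].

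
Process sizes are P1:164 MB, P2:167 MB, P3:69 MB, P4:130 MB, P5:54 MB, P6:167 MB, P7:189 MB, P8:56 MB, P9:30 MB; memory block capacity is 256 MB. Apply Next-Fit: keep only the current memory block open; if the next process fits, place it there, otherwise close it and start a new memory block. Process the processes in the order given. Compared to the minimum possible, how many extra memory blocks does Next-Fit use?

1

Next-Fit: [164] [167,69] [130,54] [167] [189,56] [30] → 6 memory blocks.
Total size 1026 MB; any packing needs at least ⌈1026/256⌉ = 5 memory blocks.
An optimal packing achieves that bound: [189,56] [167,69] [167,54,30] [164] [130] → 5 memory blocks.
Excess: 6 − 5 = 1.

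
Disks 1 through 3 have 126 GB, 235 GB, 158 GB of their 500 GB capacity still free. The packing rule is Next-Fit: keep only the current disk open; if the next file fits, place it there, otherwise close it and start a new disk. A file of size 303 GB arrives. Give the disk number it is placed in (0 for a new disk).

Next-Fit only looks at disk 3, which has 158 GB free.
303 GB does not fit, so a new disk is opened.

0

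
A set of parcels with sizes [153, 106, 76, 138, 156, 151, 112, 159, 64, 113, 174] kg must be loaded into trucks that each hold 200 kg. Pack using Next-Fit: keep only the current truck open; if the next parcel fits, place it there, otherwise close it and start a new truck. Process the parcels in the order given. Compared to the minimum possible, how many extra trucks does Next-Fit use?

Next-Fit: [153] [106,76] [138] [156] [151] [112] [159] [64,113] [174] → 9 trucks.
9 parcels exceed 100 kg (half the capacity), and no two of those can share a truck, so at least 9 trucks are needed.
So 9 is already optimal.

0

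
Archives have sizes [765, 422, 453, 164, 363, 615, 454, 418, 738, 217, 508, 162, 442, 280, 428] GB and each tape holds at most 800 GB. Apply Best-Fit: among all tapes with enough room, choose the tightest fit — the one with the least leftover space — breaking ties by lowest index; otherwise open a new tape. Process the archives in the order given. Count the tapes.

10 tapes

765 GB → tape 1 (remaining 35 GB)
422 GB → tape 2 (remaining 378 GB)
453 GB → tape 3 (remaining 347 GB)
164 GB → tape 3 (remaining 183 GB)
363 GB → tape 2 (remaining 15 GB)
615 GB → tape 4 (remaining 185 GB)
454 GB → tape 5 (remaining 346 GB)
418 GB → tape 6 (remaining 382 GB)
738 GB → tape 7 (remaining 62 GB)
217 GB → tape 5 (remaining 129 GB)
508 GB → tape 8 (remaining 292 GB)
162 GB → tape 3 (remaining 21 GB)
442 GB → tape 9 (remaining 358 GB)
280 GB → tape 8 (remaining 12 GB)
428 GB → tape 10 (remaining 372 GB)
Final tapes: [765] [422,363] [453,164,162] [615] [454,217] [418] [738] [508,280] [442] [428].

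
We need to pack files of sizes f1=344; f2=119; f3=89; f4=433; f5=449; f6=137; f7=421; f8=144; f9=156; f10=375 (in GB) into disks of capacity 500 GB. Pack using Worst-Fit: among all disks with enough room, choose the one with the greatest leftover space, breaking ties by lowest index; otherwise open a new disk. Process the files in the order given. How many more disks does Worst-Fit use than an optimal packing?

1

Worst-Fit: [344,119] [89,137,144] [433] [449] [421] [156] [375] → 7 disks.
Total size 2667 GB; any packing needs at least ⌈2667/500⌉ = 6 disks.
An optimal packing achieves that bound: [449] [433] [421] [375,119] [344,156] [144,137,89] → 6 disks.
Excess: 7 − 6 = 1.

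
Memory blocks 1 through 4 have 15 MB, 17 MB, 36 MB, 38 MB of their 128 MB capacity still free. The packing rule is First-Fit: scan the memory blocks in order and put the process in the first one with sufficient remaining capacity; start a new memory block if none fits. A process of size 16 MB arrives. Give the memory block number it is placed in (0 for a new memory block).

2

Memory blocks with room: memory block 2 (17 MB), memory block 3 (36 MB), memory block 4 (38 MB).
The first with room is memory block 2.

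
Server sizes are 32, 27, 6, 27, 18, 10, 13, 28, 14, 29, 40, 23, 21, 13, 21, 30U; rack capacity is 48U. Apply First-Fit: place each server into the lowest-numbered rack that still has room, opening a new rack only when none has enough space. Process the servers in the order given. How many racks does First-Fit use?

9

rack 1: place 32U, 16U left
rack 2: place 27U, 21U left
rack 1: place 6U, 10U left
rack 3: place 27U, 21U left
rack 2: place 18U, 3U left
rack 1: place 10U, 0U left
rack 3: place 13U, 8U left
rack 4: place 28U, 20U left
rack 4: place 14U, 6U left
rack 5: place 29U, 19U left
rack 6: place 40U, 8U left
rack 7: place 23U, 25U left
rack 7: place 21U, 4U left
rack 5: place 13U, 6U left
rack 8: place 21U, 27U left
rack 9: place 30U, 18U left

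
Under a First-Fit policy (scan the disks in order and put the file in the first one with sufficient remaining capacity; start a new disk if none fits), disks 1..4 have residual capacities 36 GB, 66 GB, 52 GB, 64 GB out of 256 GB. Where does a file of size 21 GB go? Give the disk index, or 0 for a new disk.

1

Disks with room: disk 1 (36 GB), disk 2 (66 GB), disk 3 (52 GB), disk 4 (64 GB).
The first with room is disk 1.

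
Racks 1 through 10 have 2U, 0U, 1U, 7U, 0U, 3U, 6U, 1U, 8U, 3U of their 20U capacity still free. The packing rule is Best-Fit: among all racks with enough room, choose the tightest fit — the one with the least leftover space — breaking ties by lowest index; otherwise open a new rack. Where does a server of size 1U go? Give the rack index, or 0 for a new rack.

Racks with room: rack 1 (2U), rack 3 (1U), rack 4 (7U), rack 6 (3U), rack 7 (6U), rack 8 (1U), rack 9 (8U), rack 10 (3U).
Tightest fit is rack 3 with 1U free.

3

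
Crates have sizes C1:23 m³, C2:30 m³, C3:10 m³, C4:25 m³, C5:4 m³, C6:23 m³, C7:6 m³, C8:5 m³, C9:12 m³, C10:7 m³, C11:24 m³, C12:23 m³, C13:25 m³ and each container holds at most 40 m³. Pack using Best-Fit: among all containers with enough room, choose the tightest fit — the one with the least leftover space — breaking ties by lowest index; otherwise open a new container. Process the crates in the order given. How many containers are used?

C1 (23 m³) → container 1 (remaining 17 m³)
C2 (30 m³) → container 2 (remaining 10 m³)
C3 (10 m³) → container 2 (remaining 0 m³)
C4 (25 m³) → container 3 (remaining 15 m³)
C5 (4 m³) → container 3 (remaining 11 m³)
C6 (23 m³) → container 4 (remaining 17 m³)
C7 (6 m³) → container 3 (remaining 5 m³)
C8 (5 m³) → container 3 (remaining 0 m³)
C9 (12 m³) → container 1 (remaining 5 m³)
C10 (7 m³) → container 4 (remaining 10 m³)
C11 (24 m³) → container 5 (remaining 16 m³)
C12 (23 m³) → container 6 (remaining 17 m³)
C13 (25 m³) → container 7 (remaining 15 m³)
Final containers: [23,12] [30,10] [25,4,6,5] [23,7] [24] [23] [25].

7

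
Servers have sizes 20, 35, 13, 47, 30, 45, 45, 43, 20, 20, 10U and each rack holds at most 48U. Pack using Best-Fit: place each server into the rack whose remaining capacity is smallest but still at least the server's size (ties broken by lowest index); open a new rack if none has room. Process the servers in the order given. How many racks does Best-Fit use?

rack 1: place 20U, 28U left
rack 2: place 35U, 13U left
rack 2: place 13U, 0U left
rack 3: place 47U, 1U left
rack 4: place 30U, 18U left
rack 5: place 45U, 3U left
rack 6: place 45U, 3U left
rack 7: place 43U, 5U left
rack 1: place 20U, 8U left
rack 8: place 20U, 28U left
rack 4: place 10U, 8U left
Final racks: [20,20] [35,13] [47] [30,10] [45] [45] [43] [20].

8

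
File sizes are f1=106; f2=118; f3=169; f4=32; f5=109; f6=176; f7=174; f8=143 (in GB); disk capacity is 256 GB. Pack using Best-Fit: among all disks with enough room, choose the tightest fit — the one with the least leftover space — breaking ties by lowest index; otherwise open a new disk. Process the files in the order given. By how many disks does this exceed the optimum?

Best-Fit: [106,118,32] [169] [109,143] [176] [174] → 5 disks.
Total size 1027 GB; any packing needs at least ⌈1027/256⌉ = 5 disks.
So 5 is already optimal.

0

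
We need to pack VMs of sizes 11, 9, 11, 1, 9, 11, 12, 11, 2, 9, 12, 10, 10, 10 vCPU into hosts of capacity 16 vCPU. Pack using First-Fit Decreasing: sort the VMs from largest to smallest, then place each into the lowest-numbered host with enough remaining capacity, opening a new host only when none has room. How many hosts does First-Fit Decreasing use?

12 hosts

Sorted descending: 12, 12, 11, 11, 11, 11, 10, 10, 10, 9, 9, 9, 2, 1.
Put 12 vCPU in host 1; 4 vCPU remain.
Put 12 vCPU in host 2; 4 vCPU remain.
Put 11 vCPU in host 3; 5 vCPU remain.
Put 11 vCPU in host 4; 5 vCPU remain.
Put 11 vCPU in host 5; 5 vCPU remain.
Put 11 vCPU in host 6; 5 vCPU remain.
Put 10 vCPU in host 7; 6 vCPU remain.
Put 10 vCPU in host 8; 6 vCPU remain.
Put 10 vCPU in host 9; 6 vCPU remain.
Put 9 vCPU in host 10; 7 vCPU remain.
Put 9 vCPU in host 11; 7 vCPU remain.
Put 9 vCPU in host 12; 7 vCPU remain.
Put 2 vCPU in host 1; 2 vCPU remain.
Put 1 vCPU in host 1; 1 vCPU remain.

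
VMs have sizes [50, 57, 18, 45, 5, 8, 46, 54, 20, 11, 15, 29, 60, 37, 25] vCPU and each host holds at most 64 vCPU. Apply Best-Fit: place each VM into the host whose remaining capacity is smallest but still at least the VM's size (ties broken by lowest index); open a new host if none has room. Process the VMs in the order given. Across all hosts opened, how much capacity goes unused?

Put 50 vCPU in host 1; 14 vCPU remain.
Put 57 vCPU in host 2; 7 vCPU remain.
Put 18 vCPU in host 3; 46 vCPU remain.
Put 45 vCPU in host 3; 1 vCPU remain.
Put 5 vCPU in host 2; 2 vCPU remain.
Put 8 vCPU in host 1; 6 vCPU remain.
Put 46 vCPU in host 4; 18 vCPU remain.
Put 54 vCPU in host 5; 10 vCPU remain.
Put 20 vCPU in host 6; 44 vCPU remain.
Put 11 vCPU in host 4; 7 vCPU remain.
Put 15 vCPU in host 6; 29 vCPU remain.
Put 29 vCPU in host 6; 0 vCPU remain.
Put 60 vCPU in host 7; 4 vCPU remain.
Put 37 vCPU in host 8; 27 vCPU remain.
Put 25 vCPU in host 8; 2 vCPU remain.
8 hosts × 64 vCPU = 512 vCPU; used 480 vCPU; unused 32 vCPU.

32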